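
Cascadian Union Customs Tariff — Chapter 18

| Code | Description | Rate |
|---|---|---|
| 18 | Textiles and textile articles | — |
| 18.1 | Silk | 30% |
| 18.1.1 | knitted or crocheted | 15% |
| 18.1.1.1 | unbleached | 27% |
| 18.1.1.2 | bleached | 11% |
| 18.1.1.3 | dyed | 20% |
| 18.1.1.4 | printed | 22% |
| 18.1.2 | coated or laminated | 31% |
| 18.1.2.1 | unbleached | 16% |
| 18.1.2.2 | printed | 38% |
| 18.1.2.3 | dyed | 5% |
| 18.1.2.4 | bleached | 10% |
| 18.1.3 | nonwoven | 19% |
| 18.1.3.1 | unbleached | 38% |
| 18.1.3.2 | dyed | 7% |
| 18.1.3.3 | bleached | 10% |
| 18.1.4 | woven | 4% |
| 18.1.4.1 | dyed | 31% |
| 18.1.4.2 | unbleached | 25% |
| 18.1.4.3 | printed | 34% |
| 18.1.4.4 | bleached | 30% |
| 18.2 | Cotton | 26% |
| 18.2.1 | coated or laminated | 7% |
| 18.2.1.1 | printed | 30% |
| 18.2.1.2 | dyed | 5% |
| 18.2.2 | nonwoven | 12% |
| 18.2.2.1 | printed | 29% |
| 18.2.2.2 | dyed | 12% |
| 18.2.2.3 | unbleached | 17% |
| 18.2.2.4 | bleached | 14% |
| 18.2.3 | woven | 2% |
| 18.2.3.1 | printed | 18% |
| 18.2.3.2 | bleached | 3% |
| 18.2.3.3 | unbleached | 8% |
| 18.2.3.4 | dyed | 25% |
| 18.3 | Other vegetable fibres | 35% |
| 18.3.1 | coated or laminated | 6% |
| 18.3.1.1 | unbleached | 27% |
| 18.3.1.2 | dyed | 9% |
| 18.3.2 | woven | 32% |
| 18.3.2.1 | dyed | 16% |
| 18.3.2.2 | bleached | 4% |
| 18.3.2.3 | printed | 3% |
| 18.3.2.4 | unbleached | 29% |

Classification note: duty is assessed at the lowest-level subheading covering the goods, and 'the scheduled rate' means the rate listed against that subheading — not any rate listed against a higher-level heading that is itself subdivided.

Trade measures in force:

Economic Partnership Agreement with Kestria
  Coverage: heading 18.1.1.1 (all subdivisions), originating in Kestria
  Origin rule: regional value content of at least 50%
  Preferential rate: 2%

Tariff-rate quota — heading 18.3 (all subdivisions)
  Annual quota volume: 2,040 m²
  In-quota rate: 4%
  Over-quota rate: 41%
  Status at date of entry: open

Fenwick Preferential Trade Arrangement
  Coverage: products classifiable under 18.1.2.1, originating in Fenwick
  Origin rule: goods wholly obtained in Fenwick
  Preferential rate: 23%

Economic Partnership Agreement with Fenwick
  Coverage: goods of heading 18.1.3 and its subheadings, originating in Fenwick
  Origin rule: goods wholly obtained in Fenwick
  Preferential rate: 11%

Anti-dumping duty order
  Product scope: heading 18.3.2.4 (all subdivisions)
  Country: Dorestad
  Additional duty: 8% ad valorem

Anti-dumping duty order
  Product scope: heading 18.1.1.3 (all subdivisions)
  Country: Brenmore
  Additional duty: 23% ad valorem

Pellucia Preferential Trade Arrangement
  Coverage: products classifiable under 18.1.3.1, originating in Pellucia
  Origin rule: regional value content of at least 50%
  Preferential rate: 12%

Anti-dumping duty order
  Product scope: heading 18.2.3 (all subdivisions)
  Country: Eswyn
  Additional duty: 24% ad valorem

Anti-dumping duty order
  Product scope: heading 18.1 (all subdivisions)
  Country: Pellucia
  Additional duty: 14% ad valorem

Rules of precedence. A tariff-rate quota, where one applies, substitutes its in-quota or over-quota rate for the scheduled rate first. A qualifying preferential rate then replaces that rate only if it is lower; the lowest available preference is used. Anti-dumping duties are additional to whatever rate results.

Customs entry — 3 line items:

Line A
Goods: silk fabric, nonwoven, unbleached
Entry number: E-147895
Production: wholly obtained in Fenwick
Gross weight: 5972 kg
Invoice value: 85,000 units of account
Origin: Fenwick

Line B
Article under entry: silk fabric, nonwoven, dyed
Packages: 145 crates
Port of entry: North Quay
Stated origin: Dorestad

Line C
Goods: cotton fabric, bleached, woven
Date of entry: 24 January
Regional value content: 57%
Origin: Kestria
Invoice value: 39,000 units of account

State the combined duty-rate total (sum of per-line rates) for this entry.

21%

Line A: silk → 18.1; nonwoven → 18.1.3; unbleached → 18.1.3.1. Scheduled 38%. Fenwick agreement on 18.1.2.1: 18.1.3.1 not covered; Fenwick agreement on 18.1.3: wholly obtained → 11% available; preferential 11%. → 11%.
Line B: silk → 18.1; nonwoven → 18.1.3; dyed → 18.1.3.2. Scheduled 7%. No special measure applies. → 7%.
Line C: cotton → 18.2; woven → 18.2.3; bleached → 18.2.3.2. Scheduled 3%. Kestria agreement on 18.1.1.1: 18.2.3.2 not covered. → 3%.
Sum: 11% + 7% + 3% = 21%.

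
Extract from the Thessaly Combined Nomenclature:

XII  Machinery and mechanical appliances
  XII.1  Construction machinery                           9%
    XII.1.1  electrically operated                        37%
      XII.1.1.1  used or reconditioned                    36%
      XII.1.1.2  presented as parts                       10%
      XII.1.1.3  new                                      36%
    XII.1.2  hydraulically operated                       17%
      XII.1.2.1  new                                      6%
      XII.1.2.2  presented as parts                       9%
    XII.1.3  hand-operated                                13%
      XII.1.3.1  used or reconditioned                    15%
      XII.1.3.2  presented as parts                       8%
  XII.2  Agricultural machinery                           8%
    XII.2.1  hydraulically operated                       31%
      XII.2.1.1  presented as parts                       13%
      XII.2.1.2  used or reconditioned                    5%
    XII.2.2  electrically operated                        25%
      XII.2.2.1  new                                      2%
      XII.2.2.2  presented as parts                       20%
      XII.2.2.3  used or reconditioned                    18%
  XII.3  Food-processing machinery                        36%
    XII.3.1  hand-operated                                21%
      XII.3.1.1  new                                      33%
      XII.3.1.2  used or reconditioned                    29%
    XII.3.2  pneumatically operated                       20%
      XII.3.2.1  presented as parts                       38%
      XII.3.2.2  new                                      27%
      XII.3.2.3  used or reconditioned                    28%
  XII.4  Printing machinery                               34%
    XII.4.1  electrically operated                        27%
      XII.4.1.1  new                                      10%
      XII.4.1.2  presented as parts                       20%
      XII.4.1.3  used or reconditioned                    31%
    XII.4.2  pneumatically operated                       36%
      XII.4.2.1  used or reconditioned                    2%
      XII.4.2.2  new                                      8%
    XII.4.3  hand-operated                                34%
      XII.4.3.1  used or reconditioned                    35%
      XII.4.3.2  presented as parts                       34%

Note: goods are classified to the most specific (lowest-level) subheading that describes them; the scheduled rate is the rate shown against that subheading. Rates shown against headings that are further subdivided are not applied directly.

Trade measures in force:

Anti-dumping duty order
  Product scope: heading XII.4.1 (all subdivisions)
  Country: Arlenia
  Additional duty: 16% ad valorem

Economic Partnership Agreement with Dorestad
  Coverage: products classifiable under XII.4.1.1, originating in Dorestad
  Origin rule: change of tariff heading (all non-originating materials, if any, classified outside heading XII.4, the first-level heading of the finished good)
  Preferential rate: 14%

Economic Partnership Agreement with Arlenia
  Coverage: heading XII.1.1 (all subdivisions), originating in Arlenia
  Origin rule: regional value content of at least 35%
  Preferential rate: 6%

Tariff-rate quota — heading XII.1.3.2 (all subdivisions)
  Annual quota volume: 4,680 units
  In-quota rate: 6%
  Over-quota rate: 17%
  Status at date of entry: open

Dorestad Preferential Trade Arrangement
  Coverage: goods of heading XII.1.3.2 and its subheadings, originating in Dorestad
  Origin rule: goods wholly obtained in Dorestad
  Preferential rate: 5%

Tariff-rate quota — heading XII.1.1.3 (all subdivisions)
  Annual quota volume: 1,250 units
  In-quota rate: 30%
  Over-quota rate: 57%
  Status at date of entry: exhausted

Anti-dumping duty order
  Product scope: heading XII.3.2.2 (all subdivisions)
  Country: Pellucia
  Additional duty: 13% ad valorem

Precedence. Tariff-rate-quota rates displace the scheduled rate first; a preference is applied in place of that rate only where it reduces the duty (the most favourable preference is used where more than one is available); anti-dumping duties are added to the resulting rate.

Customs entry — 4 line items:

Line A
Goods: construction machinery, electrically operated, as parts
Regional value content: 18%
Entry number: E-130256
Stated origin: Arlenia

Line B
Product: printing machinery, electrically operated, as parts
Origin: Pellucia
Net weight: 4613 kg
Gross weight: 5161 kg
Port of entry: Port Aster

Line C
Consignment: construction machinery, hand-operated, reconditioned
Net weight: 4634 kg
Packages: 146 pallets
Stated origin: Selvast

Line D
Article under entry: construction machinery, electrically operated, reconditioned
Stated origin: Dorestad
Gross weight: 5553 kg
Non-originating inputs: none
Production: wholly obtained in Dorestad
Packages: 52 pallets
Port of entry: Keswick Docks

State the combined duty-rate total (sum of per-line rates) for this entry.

81%

Line A: construction → XII.1; electrically operated → XII.1.1; as parts → XII.1.1.2. Scheduled 10%. Arlenia agreement on XII.1.1: RVC < 35%. → 10%.
Line B: printing → XII.4; electrically operated → XII.4.1; as parts → XII.4.1.2. Scheduled 20%. No special measure applies. → 20%.
Line C: construction → XII.1; hand-operated → XII.1.3; reconditioned → XII.1.3.1. Scheduled 15%. No special measure applies. → 15%.
Line D: construction → XII.1; electrically operated → XII.1.1; reconditioned → XII.1.1.1. Scheduled 36%. Dorestad agreement on XII.4.1.1: XII.1.1.1 not covered; Dorestad agreement on XII.1.3.2: XII.1.1.1 not covered. → 36%.
Sum: 10% + 20% + 15% + 36% = 81%.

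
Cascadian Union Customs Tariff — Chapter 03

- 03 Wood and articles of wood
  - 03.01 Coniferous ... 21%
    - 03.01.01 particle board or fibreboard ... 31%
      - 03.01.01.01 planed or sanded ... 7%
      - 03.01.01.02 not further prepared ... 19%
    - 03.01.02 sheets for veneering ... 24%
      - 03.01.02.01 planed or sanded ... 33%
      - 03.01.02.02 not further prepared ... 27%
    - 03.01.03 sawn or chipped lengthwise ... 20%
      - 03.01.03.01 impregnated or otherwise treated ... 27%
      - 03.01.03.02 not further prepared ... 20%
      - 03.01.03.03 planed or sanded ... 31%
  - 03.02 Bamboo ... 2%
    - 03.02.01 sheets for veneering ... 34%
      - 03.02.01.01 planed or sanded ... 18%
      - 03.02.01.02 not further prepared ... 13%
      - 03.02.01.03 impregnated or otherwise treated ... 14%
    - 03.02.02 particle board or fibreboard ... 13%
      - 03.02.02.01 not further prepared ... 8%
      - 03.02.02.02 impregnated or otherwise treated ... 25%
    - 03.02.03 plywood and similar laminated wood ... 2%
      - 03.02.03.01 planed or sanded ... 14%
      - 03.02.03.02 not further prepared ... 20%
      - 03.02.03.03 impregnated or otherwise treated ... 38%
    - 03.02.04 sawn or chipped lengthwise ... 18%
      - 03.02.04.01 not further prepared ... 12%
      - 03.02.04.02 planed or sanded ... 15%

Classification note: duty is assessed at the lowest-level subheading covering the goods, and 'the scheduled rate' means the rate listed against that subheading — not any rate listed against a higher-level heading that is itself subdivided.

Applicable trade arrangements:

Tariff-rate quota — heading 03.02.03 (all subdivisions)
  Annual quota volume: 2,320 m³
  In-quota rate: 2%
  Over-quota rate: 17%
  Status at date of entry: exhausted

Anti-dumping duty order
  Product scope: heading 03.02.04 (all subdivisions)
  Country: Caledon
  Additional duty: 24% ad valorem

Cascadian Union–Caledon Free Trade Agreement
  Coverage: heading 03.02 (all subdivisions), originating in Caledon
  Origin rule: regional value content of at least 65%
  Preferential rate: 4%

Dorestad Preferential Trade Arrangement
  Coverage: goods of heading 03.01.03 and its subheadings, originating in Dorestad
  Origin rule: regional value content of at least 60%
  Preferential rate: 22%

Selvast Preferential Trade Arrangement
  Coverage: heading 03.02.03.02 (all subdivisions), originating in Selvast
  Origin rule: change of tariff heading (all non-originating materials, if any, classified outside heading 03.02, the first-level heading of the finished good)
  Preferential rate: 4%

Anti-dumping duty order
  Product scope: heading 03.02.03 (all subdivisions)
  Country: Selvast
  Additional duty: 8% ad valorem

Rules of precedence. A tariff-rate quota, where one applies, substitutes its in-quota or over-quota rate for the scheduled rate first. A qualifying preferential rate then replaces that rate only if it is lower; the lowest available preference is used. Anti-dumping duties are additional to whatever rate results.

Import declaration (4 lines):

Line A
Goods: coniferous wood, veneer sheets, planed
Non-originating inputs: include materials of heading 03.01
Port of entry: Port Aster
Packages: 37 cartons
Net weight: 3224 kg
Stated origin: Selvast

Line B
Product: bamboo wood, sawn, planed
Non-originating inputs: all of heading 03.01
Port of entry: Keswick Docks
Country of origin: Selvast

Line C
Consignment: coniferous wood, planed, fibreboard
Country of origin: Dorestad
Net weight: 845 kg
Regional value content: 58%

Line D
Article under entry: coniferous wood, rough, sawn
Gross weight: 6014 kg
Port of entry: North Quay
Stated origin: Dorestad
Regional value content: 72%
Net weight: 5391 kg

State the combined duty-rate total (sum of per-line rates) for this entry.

75%

Line A: coniferous → 03.01; veneer sheets → 03.01.02; planed → 03.01.02.01. Scheduled 33%. Selvast agreement on 03.02.03.02: 03.01.02.01 not covered. → 33%.
Line B: bamboo → 03.02; sawn → 03.02.04; planed → 03.02.04.02. Scheduled 15%. Selvast agreement on 03.02.03.02: 03.02.04.02 not covered. → 15%.
Line C: coniferous → 03.01; fibreboard → 03.01.01; planed → 03.01.01.01. Scheduled 7%. Dorestad agreement on 03.01.03: 03.01.01.01 not covered. → 7%.
Line D: coniferous → 03.01; sawn → 03.01.03; rough → 03.01.03.02. Scheduled 20%. Dorestad agreement on 03.01.03: RVC ≥ 60% → 22% available; preference 22% not lower than 20% → no reduction. → 20%.
Sum: 33% + 15% + 7% + 20% = 75%.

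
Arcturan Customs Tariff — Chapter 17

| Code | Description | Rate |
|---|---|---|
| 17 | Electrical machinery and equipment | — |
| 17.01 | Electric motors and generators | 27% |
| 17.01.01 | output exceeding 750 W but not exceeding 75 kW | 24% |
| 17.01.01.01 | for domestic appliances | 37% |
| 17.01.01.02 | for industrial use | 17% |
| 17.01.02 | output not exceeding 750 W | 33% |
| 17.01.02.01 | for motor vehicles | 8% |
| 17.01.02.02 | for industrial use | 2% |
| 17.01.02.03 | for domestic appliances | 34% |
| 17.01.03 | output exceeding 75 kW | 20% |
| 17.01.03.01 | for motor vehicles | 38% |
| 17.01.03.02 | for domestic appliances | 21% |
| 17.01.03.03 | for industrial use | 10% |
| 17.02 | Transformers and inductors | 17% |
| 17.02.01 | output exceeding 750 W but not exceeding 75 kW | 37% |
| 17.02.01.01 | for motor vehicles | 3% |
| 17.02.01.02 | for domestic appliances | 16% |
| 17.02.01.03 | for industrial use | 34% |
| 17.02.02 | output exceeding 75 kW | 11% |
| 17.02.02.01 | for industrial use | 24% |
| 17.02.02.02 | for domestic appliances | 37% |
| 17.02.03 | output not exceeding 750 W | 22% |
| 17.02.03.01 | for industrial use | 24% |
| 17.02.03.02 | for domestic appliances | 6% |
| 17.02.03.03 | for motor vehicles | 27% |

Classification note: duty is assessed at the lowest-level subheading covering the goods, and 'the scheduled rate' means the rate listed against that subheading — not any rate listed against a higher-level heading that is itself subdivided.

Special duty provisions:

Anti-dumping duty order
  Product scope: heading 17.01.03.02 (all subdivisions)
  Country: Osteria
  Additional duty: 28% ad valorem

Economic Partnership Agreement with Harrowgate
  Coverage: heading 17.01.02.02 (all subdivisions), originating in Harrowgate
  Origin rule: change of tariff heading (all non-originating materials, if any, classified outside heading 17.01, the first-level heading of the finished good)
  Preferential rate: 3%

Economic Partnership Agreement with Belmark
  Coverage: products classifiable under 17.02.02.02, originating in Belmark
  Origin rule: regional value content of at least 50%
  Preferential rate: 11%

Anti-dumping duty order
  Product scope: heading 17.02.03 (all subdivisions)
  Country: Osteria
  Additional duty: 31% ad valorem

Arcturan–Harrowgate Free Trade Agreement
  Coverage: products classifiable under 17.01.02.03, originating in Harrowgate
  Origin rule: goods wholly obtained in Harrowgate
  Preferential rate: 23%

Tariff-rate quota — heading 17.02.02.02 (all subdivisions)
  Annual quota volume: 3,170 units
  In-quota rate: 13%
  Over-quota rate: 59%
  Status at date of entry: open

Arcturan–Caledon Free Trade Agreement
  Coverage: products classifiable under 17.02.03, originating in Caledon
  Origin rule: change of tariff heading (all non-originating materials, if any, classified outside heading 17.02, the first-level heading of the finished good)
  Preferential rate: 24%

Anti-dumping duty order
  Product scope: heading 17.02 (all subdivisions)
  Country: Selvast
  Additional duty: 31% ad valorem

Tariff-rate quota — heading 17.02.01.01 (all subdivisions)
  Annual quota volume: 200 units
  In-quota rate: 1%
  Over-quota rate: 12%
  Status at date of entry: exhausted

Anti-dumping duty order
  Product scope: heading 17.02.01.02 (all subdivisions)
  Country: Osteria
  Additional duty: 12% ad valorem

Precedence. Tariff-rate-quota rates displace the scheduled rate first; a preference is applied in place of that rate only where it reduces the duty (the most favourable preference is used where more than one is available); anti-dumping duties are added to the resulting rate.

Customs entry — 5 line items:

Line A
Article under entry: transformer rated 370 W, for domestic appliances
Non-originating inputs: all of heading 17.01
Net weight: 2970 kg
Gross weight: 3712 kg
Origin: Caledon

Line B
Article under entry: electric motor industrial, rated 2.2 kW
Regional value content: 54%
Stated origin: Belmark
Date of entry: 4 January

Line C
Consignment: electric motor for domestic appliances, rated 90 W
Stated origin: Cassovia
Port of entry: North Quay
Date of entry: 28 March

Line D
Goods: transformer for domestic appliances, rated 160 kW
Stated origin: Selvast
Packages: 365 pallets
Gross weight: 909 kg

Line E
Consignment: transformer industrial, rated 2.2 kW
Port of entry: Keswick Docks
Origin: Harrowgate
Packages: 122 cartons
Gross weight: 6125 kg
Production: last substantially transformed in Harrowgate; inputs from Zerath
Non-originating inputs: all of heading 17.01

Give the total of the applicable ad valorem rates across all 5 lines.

Line A: transformer → 17.02; rated 370 W → 17.02.03; for domestic appliances → 17.02.03.02. Scheduled 6%. Caledon agreement on 17.02.03: CTH met → 24% available; preference 24% not lower than 6% → no reduction. → 6%.
Line B: electric motor → 17.01; rated 2.2 kW → 17.01.01; industrial → 17.01.01.02. Scheduled 17%. Belmark agreement on 17.02.02.02: 17.01.01.02 not covered. → 17%.
Line C: electric motor → 17.01; rated 90 W → 17.01.02; for domestic appliances → 17.01.02.03. Scheduled 34%. No special measure applies. → 34%.
Line D: transformer → 17.02; rated 160 kW → 17.02.02; for domestic appliances → 17.02.02.02. Scheduled 37%. quota on 17.02.02.02 open → in-quota 13%; anti-dumping (Selvast, 17.02): +31%; total 13% + 31% = 44%. → 44%.
Line E: transformer → 17.02; rated 2.2 kW → 17.02.01; industrial → 17.02.01.03. Scheduled 34%. Harrowgate agreement on 17.01.02.02: 17.02.01.03 not covered; Harrowgate agreement on 17.01.02.03: 17.02.01.03 not covered. → 34%.
Sum: 6% + 17% + 34% + 44% + 34% = 135%.

135%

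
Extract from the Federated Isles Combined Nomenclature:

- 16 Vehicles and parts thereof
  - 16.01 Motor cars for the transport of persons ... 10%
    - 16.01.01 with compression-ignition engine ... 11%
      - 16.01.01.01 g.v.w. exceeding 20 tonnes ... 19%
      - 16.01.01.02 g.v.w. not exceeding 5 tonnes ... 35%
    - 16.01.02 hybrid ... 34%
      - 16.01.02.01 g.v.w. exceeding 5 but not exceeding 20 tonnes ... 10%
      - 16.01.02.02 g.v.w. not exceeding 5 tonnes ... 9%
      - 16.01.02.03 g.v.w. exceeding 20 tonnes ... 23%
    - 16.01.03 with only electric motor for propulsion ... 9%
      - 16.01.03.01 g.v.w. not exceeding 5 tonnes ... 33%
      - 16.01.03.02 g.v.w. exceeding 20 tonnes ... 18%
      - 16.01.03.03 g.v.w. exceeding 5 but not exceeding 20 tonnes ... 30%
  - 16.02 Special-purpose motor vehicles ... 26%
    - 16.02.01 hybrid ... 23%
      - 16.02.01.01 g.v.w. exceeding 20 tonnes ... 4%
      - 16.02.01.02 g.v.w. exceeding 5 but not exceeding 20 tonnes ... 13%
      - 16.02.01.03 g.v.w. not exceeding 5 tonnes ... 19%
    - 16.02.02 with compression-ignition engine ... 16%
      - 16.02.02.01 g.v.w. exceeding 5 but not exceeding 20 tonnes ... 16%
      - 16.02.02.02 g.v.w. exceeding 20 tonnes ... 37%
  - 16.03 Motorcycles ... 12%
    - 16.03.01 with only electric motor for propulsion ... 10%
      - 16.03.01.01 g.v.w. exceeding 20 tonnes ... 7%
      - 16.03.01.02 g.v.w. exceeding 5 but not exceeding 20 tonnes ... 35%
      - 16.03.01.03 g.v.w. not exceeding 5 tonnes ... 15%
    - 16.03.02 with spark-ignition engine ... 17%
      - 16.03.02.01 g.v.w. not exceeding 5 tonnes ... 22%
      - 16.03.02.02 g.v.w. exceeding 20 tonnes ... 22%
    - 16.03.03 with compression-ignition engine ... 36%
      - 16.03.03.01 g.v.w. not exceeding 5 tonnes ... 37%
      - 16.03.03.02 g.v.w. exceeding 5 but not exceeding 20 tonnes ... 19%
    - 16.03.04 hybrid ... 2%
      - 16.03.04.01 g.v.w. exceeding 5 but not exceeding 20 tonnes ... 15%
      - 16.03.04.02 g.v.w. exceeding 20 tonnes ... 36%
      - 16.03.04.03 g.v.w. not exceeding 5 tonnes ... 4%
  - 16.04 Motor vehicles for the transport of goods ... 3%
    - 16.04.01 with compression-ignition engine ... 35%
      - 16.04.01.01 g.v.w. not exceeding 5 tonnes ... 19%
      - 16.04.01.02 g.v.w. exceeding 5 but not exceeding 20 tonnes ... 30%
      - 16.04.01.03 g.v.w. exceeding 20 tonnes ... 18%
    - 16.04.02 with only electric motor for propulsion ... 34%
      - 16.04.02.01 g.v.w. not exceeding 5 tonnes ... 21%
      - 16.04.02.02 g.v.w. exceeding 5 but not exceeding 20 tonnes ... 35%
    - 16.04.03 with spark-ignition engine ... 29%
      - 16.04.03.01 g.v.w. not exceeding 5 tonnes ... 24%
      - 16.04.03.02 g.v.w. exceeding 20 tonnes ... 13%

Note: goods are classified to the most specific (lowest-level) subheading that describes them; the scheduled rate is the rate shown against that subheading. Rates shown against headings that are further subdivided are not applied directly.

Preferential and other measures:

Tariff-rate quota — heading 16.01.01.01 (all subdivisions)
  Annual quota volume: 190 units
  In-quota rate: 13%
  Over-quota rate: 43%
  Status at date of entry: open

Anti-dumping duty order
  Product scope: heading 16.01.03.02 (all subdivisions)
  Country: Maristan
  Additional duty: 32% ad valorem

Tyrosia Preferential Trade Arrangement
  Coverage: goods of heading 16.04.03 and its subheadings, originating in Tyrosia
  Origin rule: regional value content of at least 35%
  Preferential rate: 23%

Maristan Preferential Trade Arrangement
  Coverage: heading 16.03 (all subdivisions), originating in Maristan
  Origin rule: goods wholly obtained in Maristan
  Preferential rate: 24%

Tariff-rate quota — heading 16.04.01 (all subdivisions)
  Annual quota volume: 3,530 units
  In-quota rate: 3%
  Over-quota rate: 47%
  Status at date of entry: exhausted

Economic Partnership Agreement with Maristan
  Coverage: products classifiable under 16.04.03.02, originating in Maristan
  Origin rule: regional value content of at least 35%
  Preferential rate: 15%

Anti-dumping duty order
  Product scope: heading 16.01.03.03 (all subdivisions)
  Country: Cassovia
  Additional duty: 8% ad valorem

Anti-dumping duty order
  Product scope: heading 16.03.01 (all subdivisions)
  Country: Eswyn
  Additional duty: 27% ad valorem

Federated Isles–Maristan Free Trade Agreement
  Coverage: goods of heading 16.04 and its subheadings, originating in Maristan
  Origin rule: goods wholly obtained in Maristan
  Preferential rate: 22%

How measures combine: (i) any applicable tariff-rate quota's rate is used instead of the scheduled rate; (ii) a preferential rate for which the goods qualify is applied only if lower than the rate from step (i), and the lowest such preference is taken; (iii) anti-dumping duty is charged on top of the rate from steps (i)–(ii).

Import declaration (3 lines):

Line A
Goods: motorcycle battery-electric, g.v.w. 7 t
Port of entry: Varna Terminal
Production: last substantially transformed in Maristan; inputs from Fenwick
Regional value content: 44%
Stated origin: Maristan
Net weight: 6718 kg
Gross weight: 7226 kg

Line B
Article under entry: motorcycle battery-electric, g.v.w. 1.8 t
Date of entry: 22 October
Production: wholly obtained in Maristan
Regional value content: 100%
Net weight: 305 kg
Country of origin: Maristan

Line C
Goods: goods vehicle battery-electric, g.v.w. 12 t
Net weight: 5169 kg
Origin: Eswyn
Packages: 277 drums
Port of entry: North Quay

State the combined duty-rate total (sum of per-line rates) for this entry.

85%

Line A: motorcycle → 16.03; battery-electric → 16.03.01; g.v.w. 7 t → 16.03.01.02. Scheduled 35%. Maristan agreement on 16.03: not wholly obtained; Maristan agreement on 16.04.03.02: 16.03.01.02 not covered; Maristan agreement on 16.04: 16.03.01.02 not covered. → 35%.
Line B: motorcycle → 16.03; battery-electric → 16.03.01; g.v.w. 1.8 t → 16.03.01.03. Scheduled 15%. Maristan agreement on 16.03: wholly obtained → 24% available; Maristan agreement on 16.04.03.02: 16.03.01.03 not covered; Maristan agreement on 16.04: 16.03.01.03 not covered; preference 24% not lower than 15% → no reduction. → 15%.
Line C: goods vehicle → 16.04; battery-electric → 16.04.02; g.v.w. 12 t → 16.04.02.02. Scheduled 35%. No special measure applies. → 35%.
Sum: 35% + 15% + 35% = 85%.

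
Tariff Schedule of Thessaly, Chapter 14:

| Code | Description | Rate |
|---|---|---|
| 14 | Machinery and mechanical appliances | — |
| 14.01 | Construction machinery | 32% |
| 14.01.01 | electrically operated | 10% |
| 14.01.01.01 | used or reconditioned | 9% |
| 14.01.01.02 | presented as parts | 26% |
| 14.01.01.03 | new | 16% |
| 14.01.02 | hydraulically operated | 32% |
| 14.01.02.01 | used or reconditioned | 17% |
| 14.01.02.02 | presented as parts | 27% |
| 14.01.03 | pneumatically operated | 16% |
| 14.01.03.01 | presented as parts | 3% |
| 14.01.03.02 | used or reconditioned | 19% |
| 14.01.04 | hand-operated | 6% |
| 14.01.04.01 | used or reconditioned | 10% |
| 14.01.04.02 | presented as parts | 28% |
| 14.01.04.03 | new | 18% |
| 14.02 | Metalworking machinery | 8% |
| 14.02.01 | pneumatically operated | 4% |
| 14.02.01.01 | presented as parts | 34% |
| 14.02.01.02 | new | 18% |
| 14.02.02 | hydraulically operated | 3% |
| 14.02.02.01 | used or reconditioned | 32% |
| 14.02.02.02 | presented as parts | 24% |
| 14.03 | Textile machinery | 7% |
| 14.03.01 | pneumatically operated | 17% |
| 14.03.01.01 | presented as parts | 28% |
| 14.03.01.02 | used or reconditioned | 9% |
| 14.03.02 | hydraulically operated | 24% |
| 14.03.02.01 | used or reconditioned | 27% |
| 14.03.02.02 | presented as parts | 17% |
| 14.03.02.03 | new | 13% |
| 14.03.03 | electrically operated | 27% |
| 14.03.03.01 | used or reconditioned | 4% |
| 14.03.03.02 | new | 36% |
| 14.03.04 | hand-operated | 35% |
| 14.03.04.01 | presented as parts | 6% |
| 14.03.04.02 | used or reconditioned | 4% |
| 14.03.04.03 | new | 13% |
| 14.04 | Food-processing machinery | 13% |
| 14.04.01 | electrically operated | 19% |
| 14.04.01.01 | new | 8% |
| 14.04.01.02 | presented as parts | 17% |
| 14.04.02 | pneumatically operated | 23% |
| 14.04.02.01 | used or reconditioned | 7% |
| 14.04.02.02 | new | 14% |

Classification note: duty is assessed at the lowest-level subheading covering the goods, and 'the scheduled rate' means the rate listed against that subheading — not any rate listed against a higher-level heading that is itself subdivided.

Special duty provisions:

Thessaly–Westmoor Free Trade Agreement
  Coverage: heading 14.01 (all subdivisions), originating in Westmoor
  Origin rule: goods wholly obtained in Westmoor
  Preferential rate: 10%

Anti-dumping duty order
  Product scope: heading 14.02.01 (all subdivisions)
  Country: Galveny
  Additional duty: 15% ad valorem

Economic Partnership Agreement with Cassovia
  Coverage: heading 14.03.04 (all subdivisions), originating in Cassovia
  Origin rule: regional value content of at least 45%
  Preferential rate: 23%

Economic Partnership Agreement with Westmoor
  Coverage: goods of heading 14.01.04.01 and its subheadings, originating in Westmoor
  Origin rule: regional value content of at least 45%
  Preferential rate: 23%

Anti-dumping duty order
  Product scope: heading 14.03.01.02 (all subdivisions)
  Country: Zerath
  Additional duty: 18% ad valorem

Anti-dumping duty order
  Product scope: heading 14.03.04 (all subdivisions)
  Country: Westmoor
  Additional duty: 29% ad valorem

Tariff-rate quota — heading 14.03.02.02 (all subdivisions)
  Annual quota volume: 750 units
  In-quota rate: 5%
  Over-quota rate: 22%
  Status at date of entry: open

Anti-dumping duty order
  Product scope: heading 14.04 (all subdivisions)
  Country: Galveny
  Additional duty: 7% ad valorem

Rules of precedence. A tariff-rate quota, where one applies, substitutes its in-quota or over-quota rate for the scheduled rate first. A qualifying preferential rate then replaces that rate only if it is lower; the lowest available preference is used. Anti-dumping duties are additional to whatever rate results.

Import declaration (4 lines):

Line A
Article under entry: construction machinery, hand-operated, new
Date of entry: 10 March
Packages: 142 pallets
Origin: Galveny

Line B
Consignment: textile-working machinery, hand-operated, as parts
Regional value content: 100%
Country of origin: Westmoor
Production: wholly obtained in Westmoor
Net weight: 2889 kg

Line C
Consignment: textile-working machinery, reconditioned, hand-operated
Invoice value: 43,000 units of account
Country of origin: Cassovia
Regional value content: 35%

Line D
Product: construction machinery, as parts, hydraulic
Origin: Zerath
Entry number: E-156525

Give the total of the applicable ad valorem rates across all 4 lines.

Line A: construction → 14.01; hand-operated → 14.01.04; new → 14.01.04.03. Scheduled 18%. No special measure applies. → 18%.
Line B: textile-working → 14.03; hand-operated → 14.03.04; as parts → 14.03.04.01. Scheduled 6%. Westmoor agreement on 14.01: 14.03.04.01 not covered; Westmoor agreement on 14.01.04.01: 14.03.04.01 not covered; anti-dumping (Westmoor, 14.03.04): +29%; total 6% + 29% = 35%. → 35%.
Line C: textile-working → 14.03; hand-operated → 14.03.04; reconditioned → 14.03.04.02. Scheduled 4%. Cassovia agreement on 14.03.04: RVC < 45%. → 4%.
Line D: construction → 14.01; hydraulic → 14.01.02; as parts → 14.01.02.02. Scheduled 27%. No special measure applies. → 27%.
Sum: 18% + 35% + 4% + 27% = 84%.

84%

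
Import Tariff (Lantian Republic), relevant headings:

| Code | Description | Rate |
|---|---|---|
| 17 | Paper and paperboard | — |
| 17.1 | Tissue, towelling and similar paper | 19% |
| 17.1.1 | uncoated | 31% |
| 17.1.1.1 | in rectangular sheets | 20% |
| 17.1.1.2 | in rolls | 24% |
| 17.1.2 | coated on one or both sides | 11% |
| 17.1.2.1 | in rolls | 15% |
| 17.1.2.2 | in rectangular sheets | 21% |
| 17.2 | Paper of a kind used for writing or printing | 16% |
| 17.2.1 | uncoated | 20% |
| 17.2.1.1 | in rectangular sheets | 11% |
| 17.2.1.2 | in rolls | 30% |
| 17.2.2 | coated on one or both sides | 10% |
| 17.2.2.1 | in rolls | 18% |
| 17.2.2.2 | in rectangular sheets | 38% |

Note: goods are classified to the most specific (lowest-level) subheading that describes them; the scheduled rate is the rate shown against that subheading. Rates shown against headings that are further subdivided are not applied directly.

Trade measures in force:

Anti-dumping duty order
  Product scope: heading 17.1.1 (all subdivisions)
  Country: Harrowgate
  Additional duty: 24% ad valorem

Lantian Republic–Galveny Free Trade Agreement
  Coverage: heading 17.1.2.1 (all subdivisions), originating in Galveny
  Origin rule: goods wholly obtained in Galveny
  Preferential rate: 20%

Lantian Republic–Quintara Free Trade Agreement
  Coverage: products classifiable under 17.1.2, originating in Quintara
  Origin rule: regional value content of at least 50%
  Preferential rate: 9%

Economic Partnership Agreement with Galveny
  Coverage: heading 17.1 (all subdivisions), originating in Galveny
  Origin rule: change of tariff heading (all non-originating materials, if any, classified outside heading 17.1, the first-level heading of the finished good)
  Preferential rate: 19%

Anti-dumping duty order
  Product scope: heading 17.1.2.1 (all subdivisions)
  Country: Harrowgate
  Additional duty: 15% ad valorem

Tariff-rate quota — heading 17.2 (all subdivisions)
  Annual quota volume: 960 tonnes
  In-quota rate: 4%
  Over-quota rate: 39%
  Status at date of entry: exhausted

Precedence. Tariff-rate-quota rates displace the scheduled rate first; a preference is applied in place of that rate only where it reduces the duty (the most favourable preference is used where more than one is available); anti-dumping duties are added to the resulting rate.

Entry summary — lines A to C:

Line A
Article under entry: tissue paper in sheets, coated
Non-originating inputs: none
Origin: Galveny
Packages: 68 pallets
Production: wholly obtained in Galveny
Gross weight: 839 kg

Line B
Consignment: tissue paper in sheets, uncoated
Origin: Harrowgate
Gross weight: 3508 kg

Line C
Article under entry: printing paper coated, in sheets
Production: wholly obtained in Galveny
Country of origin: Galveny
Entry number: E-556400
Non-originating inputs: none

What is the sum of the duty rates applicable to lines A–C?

102%

Line A: tissue paper → 17.1; coated → 17.1.2; in sheets → 17.1.2.2. Scheduled 21%. Galveny agreement on 17.1.2.1: 17.1.2.2 not covered; Galveny agreement on 17.1: CTH met → 19% available; preferential 19%. → 19%.
Line B: tissue paper → 17.1; uncoated → 17.1.1; in sheets → 17.1.1.1. Scheduled 20%. anti-dumping (Harrowgate, 17.1.1): +24%; total 20% + 24% = 44%. → 44%.
Line C: printing paper → 17.2; coated → 17.2.2; in sheets → 17.2.2.2. Scheduled 38%. quota on 17.2 exhausted → over-quota 39%; Galveny agreement on 17.1.2.1: 17.2.2.2 not covered; Galveny agreement on 17.1: 17.2.2.2 not covered. → 39%.
Sum: 19% + 44% + 39% = 102%.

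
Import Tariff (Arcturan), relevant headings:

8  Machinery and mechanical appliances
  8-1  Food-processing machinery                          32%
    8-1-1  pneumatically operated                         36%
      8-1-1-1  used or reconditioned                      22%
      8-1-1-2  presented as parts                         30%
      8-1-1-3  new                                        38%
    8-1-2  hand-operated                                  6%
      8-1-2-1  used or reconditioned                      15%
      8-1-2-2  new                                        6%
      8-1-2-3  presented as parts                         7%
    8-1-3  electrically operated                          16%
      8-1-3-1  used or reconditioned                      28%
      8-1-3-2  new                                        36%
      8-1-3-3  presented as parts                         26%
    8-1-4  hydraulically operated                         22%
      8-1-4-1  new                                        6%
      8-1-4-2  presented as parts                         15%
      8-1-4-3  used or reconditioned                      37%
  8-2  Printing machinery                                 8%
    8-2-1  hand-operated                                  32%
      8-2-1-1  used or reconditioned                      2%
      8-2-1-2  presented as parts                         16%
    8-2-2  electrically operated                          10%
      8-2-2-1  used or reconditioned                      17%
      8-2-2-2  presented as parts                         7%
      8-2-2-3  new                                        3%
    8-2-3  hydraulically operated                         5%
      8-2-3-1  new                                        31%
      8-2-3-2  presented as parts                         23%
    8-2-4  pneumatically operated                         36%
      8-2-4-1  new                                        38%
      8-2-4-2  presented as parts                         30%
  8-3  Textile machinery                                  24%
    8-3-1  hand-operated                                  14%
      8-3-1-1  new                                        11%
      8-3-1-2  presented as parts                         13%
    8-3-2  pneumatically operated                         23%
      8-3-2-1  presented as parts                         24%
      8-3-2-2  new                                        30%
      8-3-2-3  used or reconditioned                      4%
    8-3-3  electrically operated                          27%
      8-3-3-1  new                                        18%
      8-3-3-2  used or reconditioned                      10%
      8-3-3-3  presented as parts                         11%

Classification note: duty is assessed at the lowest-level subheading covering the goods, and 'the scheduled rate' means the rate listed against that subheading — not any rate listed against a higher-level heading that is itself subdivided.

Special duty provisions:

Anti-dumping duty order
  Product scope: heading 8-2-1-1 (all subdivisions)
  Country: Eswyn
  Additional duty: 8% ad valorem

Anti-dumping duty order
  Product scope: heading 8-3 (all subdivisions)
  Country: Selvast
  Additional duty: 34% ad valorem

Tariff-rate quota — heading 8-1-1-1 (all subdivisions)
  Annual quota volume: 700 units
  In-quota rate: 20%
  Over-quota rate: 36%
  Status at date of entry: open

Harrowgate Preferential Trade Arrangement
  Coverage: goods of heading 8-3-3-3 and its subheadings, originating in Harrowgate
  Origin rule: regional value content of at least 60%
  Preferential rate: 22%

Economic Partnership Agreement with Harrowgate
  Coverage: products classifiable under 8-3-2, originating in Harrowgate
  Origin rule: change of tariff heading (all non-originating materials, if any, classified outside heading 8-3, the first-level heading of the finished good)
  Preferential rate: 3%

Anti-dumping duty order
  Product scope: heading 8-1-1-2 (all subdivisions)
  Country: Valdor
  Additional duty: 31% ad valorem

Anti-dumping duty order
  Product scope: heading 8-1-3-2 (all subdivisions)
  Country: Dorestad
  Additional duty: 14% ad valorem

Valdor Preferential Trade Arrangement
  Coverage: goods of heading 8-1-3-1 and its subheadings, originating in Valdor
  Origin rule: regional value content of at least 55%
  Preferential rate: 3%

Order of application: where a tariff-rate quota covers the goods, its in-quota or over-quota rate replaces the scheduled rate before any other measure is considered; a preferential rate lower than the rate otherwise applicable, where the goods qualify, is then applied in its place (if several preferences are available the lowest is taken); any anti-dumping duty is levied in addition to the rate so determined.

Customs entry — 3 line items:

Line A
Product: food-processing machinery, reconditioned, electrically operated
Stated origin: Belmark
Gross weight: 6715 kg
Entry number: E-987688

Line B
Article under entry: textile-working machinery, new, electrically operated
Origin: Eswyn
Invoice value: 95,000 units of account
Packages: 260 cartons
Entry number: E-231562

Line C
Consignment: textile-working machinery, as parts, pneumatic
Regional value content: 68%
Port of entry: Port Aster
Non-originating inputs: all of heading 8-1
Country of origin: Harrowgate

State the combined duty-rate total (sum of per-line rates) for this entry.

Line A: food-processing → 8-1; electrically operated → 8-1-3; reconditioned → 8-1-3-1. Scheduled 28%. No special measure applies. → 28%.
Line B: textile-working → 8-3; electrically operated → 8-3-3; new → 8-3-3-1. Scheduled 18%. No special measure applies. → 18%.
Line C: textile-working → 8-3; pneumatic → 8-3-2; as parts → 8-3-2-1. Scheduled 24%. Harrowgate agreement on 8-3-3-3: 8-3-2-1 not covered; Harrowgate agreement on 8-3-2: CTH met → 3% available; preferential 3%. → 3%.
Sum: 28% + 18% + 3% = 49%.

49%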